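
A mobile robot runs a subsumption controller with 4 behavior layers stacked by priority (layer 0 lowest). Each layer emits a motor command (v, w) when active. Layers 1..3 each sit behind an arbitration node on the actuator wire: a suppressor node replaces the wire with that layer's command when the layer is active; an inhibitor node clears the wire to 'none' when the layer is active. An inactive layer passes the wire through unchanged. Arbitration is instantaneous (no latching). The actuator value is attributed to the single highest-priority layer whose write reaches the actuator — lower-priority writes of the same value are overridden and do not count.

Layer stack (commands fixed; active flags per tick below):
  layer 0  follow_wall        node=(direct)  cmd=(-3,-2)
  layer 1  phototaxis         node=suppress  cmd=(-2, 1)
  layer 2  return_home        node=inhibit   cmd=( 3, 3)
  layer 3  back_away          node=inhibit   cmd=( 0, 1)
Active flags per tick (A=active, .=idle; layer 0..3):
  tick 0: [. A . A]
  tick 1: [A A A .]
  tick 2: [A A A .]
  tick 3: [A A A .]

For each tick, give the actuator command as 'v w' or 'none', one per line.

none
none
none
none

tick 0:
  [0] follow_wall off; wire := none
  [1] phototaxis on (suppress); wire := (-2, 1)
  [2] return_home off; pass (-2, 1)
  [3] back_away on (inhibit); wire := none
  output none
tick 1:
  [0] follow_wall on; wire := (-3, -2)
  [1] phototaxis on (suppress); wire := (-2, 1)
  [2] return_home on (inhibit); wire := none
  [3] back_away off; pass none
  output none
tick 2:
  [0] follow_wall on; wire := (-3, -2)
  [1] phototaxis on (suppress); wire := (-2, 1)
  [2] return_home on (inhibit); wire := none
  [3] back_away off; pass none
  output none
tick 3:
  [0] follow_wall on; wire := (-3, -2)
  [1] phototaxis on (suppress); wire := (-2, 1)
  [2] return_home on (inhibit); wire := none
  [3] back_away off; pass none
  output none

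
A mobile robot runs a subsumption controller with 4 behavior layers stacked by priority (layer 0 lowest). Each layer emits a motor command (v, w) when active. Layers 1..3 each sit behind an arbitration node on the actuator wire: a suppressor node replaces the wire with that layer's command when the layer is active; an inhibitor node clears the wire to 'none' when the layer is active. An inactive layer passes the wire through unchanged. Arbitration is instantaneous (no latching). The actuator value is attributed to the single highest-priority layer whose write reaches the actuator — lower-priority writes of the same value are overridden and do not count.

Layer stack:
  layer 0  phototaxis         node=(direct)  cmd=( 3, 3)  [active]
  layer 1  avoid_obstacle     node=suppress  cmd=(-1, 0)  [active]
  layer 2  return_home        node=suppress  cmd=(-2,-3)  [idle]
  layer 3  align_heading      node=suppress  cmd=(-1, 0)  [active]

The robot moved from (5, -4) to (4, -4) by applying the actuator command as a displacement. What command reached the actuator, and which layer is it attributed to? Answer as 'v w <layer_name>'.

-1 0 align_heading

displacement = (4, -4) − (5, -4) = (-1, 0)
L0 phototaxis: active, feeds wire = (3, 3)
L1 avoid_obstacle: active, suppressor → wire = (-1, 0)
L2 return_home: idle → wire stays (-1, 0)
L3 align_heading: active, suppressor → wire = (-1, 0)
actuator = (-1, 0) — from layer 3 (align_heading)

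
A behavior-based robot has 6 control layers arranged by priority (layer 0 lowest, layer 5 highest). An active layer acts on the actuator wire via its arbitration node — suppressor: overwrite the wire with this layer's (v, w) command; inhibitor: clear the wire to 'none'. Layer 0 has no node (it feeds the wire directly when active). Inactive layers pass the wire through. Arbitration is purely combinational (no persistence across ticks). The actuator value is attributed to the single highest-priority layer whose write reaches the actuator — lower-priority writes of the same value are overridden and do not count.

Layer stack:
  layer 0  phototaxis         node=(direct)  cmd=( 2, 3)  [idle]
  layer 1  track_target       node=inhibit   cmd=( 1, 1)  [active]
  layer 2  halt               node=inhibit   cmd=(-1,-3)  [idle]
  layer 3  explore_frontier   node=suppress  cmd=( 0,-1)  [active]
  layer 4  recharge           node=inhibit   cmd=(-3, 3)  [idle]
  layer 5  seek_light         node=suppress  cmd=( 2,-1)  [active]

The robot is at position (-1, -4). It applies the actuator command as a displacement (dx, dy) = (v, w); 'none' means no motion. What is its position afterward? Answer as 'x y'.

[0] phototaxis off; wire := none
[1] track_target on (inhibit); wire := none
[2] halt off; pass none
[3] explore_frontier on (suppress); wire := (0, -1)
[4] recharge off; pass (0, -1)
[5] seek_light on (suppress); wire := (2, -1)
output (2, -1)
position: (-1, -4) + (2, -1) = (1, -5)

1 -5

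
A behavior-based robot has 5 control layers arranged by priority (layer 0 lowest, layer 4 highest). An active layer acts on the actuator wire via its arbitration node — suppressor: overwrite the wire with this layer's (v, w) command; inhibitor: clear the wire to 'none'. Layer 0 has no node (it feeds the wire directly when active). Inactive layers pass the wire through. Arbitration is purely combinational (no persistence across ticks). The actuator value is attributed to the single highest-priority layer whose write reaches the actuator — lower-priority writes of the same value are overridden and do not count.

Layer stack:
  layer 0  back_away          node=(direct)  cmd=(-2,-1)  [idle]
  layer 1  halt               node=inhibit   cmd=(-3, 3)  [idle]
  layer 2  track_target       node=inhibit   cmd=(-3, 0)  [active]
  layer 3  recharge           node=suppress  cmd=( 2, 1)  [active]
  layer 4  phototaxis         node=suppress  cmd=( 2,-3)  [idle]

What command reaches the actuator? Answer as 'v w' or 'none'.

layer 0 (back_away) idle — none
layer 1 (halt) idle — unchanged: none
layer 2 (track_target) active — inhibits: none
layer 3 (recharge) active — suppresses: (2, 1)
layer 4 (phototaxis) idle — unchanged: (2, 1)
→ actuator (2, 1)

2 1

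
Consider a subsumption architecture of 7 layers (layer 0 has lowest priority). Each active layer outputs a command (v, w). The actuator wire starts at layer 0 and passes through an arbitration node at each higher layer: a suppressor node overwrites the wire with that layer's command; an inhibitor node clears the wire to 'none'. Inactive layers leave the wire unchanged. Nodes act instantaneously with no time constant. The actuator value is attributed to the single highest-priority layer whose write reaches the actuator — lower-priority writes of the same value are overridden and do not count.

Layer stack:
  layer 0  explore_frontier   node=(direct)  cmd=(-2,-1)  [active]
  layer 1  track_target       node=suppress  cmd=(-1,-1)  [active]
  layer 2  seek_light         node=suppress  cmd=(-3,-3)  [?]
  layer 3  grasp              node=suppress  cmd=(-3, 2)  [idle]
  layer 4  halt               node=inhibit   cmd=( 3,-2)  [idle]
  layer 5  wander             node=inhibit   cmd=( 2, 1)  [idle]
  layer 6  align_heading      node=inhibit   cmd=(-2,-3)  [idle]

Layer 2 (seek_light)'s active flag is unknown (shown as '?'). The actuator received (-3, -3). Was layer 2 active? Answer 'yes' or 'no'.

If layer 2 is active=yes:
  actuator would be (-3, -3)
If layer 2 is active=no:
  actuator would be (-1, -1)
Observed (-3, -3), so layer 2 was active.

yes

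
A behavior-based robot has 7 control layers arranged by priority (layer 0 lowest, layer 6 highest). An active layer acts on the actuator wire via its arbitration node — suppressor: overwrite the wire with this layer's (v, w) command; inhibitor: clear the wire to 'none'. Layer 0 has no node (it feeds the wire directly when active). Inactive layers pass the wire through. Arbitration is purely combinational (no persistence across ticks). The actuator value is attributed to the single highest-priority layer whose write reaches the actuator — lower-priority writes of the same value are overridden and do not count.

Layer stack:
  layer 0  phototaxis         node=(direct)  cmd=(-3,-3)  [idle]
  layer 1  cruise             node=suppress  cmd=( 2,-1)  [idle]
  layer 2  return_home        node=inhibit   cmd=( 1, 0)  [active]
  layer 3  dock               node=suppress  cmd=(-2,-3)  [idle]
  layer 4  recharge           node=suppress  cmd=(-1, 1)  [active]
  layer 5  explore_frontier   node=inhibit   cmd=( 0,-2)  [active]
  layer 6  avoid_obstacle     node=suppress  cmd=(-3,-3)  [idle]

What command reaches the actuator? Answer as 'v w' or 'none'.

none

L0 phototaxis: idle → wire = none
L1 cruise: idle → wire stays none
L2 return_home: active, inhibitor → wire = none
L3 dock: idle → wire stays none
L4 recharge: active, suppressor → wire = (-1, 1)
L5 explore_frontier: active, inhibitor → wire = none
L6 avoid_obstacle: idle → wire stays none
actuator = none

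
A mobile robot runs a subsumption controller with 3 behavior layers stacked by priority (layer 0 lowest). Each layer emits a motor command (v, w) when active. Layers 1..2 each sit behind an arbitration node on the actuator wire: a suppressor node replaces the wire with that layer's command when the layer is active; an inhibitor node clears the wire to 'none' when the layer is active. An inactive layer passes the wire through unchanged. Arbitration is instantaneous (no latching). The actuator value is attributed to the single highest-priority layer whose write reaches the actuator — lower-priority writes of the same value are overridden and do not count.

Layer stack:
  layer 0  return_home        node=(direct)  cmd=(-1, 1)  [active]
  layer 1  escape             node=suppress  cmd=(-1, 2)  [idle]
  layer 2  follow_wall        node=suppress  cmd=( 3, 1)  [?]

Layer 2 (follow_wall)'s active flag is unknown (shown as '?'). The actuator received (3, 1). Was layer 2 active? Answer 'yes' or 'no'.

If layer 2 is active=yes:
  actuator would be (3, 1)
If layer 2 is active=no:
  actuator would be (-1, 1)
Observed (3, 1), so layer 2 was active.

yes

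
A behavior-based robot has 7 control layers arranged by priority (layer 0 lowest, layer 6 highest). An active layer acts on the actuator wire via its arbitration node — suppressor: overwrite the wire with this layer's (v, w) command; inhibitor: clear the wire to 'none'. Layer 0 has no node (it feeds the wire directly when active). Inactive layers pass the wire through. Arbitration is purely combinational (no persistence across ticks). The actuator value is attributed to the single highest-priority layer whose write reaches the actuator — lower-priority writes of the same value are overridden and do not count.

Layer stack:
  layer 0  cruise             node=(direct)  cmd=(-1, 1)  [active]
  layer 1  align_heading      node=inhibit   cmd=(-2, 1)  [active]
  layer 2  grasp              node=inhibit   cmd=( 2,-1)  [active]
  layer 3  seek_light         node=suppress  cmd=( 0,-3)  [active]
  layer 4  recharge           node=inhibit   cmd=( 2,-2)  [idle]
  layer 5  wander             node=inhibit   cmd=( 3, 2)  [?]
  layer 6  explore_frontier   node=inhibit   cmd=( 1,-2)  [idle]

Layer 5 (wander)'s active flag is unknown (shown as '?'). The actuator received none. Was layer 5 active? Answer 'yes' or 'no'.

yes

If layer 5 is active=yes:
  actuator would be none
If layer 5 is active=no:
  actuator would be (0, -3)
Observed none, so layer 5 was active.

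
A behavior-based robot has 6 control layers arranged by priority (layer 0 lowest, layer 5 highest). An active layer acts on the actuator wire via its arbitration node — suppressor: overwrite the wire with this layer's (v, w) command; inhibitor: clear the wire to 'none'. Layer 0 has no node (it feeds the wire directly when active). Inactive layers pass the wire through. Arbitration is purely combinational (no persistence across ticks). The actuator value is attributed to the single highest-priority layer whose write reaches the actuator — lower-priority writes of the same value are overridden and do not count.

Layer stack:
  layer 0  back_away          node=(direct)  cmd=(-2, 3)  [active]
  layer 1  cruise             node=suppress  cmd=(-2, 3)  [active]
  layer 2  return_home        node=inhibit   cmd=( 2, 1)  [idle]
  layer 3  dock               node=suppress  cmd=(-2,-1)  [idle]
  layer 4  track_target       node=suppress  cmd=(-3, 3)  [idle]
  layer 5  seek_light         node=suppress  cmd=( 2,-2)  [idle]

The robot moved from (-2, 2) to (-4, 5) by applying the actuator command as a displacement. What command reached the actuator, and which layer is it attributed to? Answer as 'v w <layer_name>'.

-2 3 cruise

displacement = (-4, 5) − (-2, 2) = (-2, 3)
L0 back_away: active, feeds wire = (-2, 3)
L1 cruise: active, suppressor → wire = (-2, 3)
L2 return_home: idle → wire stays (-2, 3)
L3 dock: idle → wire stays (-2, 3)
L4 track_target: idle → wire stays (-2, 3)
L5 seek_light: idle → wire stays (-2, 3)
actuator = (-2, 3) — from layer 1 (cruise)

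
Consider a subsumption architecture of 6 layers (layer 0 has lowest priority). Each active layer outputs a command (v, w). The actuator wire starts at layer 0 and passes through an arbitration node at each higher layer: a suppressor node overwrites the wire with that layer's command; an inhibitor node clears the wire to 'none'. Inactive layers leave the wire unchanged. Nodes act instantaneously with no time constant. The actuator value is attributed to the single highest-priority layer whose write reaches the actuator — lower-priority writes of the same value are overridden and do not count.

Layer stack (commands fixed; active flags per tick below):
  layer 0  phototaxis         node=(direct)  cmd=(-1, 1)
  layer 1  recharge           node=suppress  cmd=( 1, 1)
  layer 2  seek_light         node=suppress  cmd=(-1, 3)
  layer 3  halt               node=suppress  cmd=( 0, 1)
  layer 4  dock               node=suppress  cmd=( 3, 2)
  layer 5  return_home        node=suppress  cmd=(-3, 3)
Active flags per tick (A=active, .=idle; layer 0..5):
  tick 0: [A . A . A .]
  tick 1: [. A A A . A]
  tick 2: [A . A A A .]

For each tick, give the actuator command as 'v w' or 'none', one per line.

3 2
-3 3
3 2

tick 0:
  L0 phototaxis: active, feeds wire = (-1, 1)
  L1 recharge: idle → wire stays (-1, 1)
  L2 seek_light: active, suppressor → wire = (-1, 3)
  L3 halt: idle → wire stays (-1, 3)
  L4 dock: active, suppressor → wire = (3, 2)
  L5 return_home: idle → wire stays (3, 2)
  actuator = (3, 2)
tick 1:
  L0 phototaxis: idle → wire = none
  L1 recharge: active, suppressor → wire = (1, 1)
  L2 seek_light: active, suppressor → wire = (-1, 3)
  L3 halt: active, suppressor → wire = (0, 1)
  L4 dock: idle → wire stays (0, 1)
  L5 return_home: active, suppressor → wire = (-3, 3)
  actuator = (-3, 3)
tick 2:
  L0 phototaxis: active, feeds wire = (-1, 1)
  L1 recharge: idle → wire stays (-1, 1)
  L2 seek_light: active, suppressor → wire = (-1, 3)
  L3 halt: active, suppressor → wire = (0, 1)
  L4 dock: active, suppressor → wire = (3, 2)
  L5 return_home: idle → wire stays (3, 2)
  actuator = (3, 2)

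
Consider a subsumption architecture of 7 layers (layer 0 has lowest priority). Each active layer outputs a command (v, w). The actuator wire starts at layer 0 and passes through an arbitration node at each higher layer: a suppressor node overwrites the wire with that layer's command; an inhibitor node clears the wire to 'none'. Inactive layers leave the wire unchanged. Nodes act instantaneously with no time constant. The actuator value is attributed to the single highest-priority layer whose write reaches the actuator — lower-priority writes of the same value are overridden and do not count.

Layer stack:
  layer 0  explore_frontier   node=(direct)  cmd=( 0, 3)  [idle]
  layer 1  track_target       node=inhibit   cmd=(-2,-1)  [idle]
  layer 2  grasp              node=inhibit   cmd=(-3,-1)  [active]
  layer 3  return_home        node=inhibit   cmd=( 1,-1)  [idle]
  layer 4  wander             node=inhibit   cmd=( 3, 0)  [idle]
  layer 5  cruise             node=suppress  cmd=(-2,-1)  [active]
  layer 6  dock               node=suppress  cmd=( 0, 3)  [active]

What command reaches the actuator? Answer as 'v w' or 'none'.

layer 0 (explore_frontier) idle — none
layer 1 (track_target) idle — unchanged: none
layer 2 (grasp) active — inhibits: none
layer 3 (return_home) idle — unchanged: none
layer 4 (wander) idle — unchanged: none
layer 5 (cruise) active — suppresses: (-2, -1)
layer 6 (dock) active — suppresses: (0, 3)
→ actuator (0, 3)

0 3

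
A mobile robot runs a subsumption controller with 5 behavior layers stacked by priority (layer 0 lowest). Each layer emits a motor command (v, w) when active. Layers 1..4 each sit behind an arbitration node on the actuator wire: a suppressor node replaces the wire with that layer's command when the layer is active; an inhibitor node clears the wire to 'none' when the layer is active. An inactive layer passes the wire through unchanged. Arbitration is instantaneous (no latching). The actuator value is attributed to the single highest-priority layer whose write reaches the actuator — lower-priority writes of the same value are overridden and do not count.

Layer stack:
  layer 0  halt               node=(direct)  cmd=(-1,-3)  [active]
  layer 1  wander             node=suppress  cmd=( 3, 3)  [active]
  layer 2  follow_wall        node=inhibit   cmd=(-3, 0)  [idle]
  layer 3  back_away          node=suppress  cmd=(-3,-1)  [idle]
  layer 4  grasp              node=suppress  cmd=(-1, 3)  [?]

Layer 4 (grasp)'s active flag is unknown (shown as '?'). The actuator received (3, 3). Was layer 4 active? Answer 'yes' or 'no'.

no

If layer 4 is active=yes:
  actuator would be (-1, 3)
If layer 4 is active=no:
  actuator would be (3, 3)
Observed (3, 3), so layer 4 was idle.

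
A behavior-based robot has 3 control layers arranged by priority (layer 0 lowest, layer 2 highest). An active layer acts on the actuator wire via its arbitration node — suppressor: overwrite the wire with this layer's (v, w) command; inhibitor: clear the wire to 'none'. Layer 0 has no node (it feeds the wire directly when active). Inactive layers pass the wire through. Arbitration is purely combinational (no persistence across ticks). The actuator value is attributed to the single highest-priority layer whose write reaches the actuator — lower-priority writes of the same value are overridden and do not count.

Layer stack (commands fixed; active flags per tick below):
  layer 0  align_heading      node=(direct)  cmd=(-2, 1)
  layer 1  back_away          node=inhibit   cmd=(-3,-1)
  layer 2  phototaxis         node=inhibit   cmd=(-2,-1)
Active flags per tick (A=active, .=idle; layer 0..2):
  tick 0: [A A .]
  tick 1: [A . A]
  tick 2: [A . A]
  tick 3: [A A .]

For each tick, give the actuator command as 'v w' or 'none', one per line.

none
none
none
none

tick 0:
  layer 0 (align_heading) active — direct: (-2, 1)
  layer 1 (back_away) active — inhibits: none
  layer 2 (phototaxis) idle — unchanged: none
  → actuator none
tick 1:
  layer 0 (align_heading) active — direct: (-2, 1)
  layer 1 (back_away) idle — unchanged: (-2, 1)
  layer 2 (phototaxis) active — inhibits: none
  → actuator none
tick 2:
  layer 0 (align_heading) active — direct: (-2, 1)
  layer 1 (back_away) idle — unchanged: (-2, 1)
  layer 2 (phototaxis) active — inhibits: none
  → actuator none
tick 3:
  layer 0 (align_heading) active — direct: (-2, 1)
  layer 1 (back_away) active — inhibits: none
  layer 2 (phototaxis) idle — unchanged: none
  → actuator none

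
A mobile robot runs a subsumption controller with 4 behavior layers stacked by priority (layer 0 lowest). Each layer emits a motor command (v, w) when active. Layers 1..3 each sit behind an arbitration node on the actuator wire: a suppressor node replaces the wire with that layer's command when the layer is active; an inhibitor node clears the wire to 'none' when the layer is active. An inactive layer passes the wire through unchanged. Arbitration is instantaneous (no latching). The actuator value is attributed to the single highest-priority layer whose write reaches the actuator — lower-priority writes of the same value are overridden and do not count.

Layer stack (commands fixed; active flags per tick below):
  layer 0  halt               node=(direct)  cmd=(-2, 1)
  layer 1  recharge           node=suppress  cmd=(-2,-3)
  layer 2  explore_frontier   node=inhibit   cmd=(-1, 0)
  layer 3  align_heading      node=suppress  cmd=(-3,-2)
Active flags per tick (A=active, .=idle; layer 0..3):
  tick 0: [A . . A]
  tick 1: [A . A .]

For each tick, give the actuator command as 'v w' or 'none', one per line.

-3 -2
none

tick 0:
  [0] halt on; wire := (-2, 1)
  [1] recharge off; pass (-2, 1)
  [2] explore_frontier off; pass (-2, 1)
  [3] align_heading on (suppress); wire := (-3, -2)
  output (-3, -2)
tick 1:
  [0] halt on; wire := (-2, 1)
  [1] recharge off; pass (-2, 1)
  [2] explore_frontier on (inhibit); wire := none
  [3] align_heading off; pass none
  output none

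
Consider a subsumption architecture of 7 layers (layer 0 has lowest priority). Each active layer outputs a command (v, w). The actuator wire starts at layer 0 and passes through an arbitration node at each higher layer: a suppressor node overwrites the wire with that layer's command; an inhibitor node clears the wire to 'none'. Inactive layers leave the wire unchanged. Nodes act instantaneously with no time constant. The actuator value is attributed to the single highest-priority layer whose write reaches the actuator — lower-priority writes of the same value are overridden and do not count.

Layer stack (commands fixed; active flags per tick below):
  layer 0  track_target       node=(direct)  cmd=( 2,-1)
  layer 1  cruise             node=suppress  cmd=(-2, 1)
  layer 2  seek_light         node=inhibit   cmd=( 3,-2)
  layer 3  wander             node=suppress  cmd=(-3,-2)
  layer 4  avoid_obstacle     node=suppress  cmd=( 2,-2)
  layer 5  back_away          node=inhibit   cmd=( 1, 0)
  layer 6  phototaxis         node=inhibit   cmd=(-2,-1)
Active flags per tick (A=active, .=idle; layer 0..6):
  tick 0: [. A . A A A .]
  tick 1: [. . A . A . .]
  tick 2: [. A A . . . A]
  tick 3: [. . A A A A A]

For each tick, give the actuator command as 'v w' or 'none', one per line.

tick 0:
  layer 0 (track_target) idle — none
  layer 1 (cruise) active — suppresses: (-2, 1)
  layer 2 (seek_light) idle — unchanged: (-2, 1)
  layer 3 (wander) active — suppresses: (-3, -2)
  layer 4 (avoid_obstacle) active — suppresses: (2, -2)
  layer 5 (back_away) active — inhibits: none
  layer 6 (phototaxis) idle — unchanged: none
  → actuator none
tick 1:
  layer 0 (track_target) idle — none
  layer 1 (cruise) idle — unchanged: none
  layer 2 (seek_light) active — inhibits: none
  layer 3 (wander) idle — unchanged: none
  layer 4 (avoid_obstacle) active — suppresses: (2, -2)
  layer 5 (back_away) idle — unchanged: (2, -2)
  layer 6 (phototaxis) idle — unchanged: (2, -2)
  → actuator (2, -2)
tick 2:
  layer 0 (track_target) idle — none
  layer 1 (cruise) active — suppresses: (-2, 1)
  layer 2 (seek_light) active — inhibits: none
  layer 3 (wander) idle — unchanged: none
  layer 4 (avoid_obstacle) idle — unchanged: none
  layer 5 (back_away) idle — unchanged: none
  layer 6 (phototaxis) active — inhibits: none
  → actuator none
tick 3:
  layer 0 (track_target) idle — none
  layer 1 (cruise) idle — unchanged: none
  layer 2 (seek_light) active — inhibits: none
  layer 3 (wander) active — suppresses: (-3, -2)
  layer 4 (avoid_obstacle) active — suppresses: (2, -2)
  layer 5 (back_away) active — inhibits: none
  layer 6 (phototaxis) active — inhibits: none
  → actuator none

none
2 -2
none
none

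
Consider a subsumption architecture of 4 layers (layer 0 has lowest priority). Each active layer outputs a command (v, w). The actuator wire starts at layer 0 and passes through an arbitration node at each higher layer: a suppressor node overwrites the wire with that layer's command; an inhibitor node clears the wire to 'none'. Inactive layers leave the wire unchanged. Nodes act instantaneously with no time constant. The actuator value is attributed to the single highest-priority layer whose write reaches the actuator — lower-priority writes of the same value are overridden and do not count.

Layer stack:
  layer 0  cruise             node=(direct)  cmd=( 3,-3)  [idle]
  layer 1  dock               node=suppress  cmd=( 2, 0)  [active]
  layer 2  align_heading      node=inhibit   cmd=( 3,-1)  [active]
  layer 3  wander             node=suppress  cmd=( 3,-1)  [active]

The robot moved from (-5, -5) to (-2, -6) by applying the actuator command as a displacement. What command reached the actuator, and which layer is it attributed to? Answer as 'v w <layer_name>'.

3 -1 wander

displacement = (-2, -6) − (-5, -5) = (3, -1)
L0 cruise: idle → wire = none
L1 dock: active, suppressor → wire = (2, 0)
L2 align_heading: active, inhibitor → wire = none
L3 wander: active, suppressor → wire = (3, -1)
actuator = (3, -1) — from layer 3 (wander)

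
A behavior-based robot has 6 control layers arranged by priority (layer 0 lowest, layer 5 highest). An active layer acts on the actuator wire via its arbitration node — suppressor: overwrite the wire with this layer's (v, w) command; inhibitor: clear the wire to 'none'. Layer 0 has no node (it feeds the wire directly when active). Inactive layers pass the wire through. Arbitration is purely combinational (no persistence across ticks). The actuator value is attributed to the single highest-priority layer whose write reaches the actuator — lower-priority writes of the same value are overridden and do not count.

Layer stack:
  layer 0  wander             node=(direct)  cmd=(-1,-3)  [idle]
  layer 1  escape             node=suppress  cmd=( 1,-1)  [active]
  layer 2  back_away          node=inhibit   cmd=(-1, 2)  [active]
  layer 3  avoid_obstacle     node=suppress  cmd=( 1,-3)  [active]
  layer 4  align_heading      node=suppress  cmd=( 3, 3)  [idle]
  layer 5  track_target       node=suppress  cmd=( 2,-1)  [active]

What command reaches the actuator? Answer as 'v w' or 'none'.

2 -1

layer 0 (wander) idle — none
layer 1 (escape) active — suppresses: (1, -1)
layer 2 (back_away) active — inhibits: none
layer 3 (avoid_obstacle) active — suppresses: (1, -3)
layer 4 (align_heading) idle — unchanged: (1, -3)
layer 5 (track_target) active — suppresses: (2, -1)
→ actuator (2, -1)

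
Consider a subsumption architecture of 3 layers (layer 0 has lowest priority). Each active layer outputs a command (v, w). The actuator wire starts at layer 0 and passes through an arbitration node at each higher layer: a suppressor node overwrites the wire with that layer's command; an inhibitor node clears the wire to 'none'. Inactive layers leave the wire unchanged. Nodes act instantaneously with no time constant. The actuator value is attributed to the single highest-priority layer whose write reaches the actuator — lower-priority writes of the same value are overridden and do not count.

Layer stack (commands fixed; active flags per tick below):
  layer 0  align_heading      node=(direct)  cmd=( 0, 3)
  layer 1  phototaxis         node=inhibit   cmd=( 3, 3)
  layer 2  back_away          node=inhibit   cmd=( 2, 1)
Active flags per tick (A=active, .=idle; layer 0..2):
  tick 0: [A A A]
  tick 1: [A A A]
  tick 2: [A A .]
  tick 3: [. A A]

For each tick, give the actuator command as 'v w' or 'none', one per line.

tick 0:
  L0 align_heading: active, feeds wire = (0, 3)
  L1 phototaxis: active, inhibitor → wire = none
  L2 back_away: active, inhibitor → wire = none
  actuator = none
tick 1:
  L0 align_heading: active, feeds wire = (0, 3)
  L1 phototaxis: active, inhibitor → wire = none
  L2 back_away: active, inhibitor → wire = none
  actuator = none
tick 2:
  L0 align_heading: active, feeds wire = (0, 3)
  L1 phototaxis: active, inhibitor → wire = none
  L2 back_away: idle → wire stays none
  actuator = none
tick 3:
  L0 align_heading: idle → wire = none
  L1 phototaxis: active, inhibitor → wire = none
  L2 back_away: active, inhibitor → wire = none
  actuator = none

none
none
none
none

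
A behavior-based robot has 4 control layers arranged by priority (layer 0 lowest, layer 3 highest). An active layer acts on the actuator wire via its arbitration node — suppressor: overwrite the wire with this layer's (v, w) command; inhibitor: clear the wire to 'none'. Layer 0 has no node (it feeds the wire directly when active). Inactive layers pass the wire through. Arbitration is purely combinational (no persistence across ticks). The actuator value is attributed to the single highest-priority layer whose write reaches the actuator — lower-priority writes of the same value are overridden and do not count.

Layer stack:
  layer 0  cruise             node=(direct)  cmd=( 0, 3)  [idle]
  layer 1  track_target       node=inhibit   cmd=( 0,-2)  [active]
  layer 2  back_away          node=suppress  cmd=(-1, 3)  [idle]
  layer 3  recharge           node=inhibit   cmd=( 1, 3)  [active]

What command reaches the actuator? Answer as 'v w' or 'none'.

none

[0] cruise off; wire := none
[1] track_target on (inhibit); wire := none
[2] back_away off; pass none
[3] recharge on (inhibit); wire := none
output none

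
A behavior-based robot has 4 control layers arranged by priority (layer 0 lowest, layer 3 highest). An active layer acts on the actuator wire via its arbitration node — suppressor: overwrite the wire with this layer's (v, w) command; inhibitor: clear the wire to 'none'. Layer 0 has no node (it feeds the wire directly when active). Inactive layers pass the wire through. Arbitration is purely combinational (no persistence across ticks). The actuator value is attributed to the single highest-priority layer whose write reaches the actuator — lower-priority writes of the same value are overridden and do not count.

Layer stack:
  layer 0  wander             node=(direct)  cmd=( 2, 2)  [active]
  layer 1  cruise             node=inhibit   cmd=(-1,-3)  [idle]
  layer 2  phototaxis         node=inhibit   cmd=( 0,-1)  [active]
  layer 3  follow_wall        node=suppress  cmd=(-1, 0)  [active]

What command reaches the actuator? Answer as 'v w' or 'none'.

-1 0

L0 wander: active, feeds wire = (2, 2)
L1 cruise: idle → wire stays (2, 2)
L2 phototaxis: active, inhibitor → wire = none
L3 follow_wall: active, suppressor → wire = (-1, 0)
actuator = (-1, 0)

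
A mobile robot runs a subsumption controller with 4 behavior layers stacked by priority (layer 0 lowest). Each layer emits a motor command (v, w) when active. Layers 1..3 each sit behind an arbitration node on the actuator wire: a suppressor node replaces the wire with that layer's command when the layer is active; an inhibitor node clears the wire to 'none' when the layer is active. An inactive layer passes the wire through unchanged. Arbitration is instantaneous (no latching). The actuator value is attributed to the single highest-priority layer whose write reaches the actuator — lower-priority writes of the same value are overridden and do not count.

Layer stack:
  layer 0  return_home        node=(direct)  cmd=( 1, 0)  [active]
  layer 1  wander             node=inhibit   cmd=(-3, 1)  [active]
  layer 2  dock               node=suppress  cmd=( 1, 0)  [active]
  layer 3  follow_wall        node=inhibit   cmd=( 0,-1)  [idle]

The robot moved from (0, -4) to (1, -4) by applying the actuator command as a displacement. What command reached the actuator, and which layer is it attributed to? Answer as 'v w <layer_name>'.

1 0 dock

displacement = (1, -4) − (0, -4) = (1, 0)
layer 0 (return_home) active — direct: (1, 0)
layer 1 (wander) active — inhibits: none
layer 2 (dock) active — suppresses: (1, 0)
layer 3 (follow_wall) idle — unchanged: (1, 0)
→ actuator (1, 0) — from layer 2 (dock)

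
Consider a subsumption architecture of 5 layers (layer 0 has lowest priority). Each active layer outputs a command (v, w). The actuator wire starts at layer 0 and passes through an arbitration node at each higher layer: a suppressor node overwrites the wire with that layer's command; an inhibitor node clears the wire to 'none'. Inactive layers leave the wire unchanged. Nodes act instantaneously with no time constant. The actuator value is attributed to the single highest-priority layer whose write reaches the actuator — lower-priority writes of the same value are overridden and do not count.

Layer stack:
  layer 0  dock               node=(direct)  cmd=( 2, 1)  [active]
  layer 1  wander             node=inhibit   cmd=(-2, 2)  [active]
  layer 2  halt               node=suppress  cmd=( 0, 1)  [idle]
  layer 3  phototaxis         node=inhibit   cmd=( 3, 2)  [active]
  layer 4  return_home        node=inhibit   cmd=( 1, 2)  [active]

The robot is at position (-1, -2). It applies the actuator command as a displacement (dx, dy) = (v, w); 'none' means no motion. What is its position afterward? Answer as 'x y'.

-1 -2

L0 dock: active, feeds wire = (2, 1)
L1 wander: active, inhibitor → wire = none
L2 halt: idle → wire stays none
L3 phototaxis: active, inhibitor → wire = none
L4 return_home: active, inhibitor → wire = none
actuator = none
position: (-1, -2) + none = (-1, -2)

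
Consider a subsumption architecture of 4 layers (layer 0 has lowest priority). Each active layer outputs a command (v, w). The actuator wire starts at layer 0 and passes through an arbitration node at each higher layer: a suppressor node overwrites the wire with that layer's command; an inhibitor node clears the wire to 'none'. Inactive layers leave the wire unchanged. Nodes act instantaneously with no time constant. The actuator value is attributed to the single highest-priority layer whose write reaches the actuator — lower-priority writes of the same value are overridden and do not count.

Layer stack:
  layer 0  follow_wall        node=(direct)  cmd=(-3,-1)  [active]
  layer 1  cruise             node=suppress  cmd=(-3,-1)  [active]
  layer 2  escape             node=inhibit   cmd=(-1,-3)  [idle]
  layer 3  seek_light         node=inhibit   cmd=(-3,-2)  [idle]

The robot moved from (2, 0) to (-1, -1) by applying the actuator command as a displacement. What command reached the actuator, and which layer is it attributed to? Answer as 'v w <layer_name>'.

displacement = (-1, -1) − (2, 0) = (-3, -1)
[0] follow_wall on; wire := (-3, -1)
[1] cruise on (suppress); wire := (-3, -1)
[2] escape off; pass (-3, -1)
[3] seek_light off; pass (-3, -1)
output (-3, -1) — from layer 1 (cruise)

-3 -1 cruise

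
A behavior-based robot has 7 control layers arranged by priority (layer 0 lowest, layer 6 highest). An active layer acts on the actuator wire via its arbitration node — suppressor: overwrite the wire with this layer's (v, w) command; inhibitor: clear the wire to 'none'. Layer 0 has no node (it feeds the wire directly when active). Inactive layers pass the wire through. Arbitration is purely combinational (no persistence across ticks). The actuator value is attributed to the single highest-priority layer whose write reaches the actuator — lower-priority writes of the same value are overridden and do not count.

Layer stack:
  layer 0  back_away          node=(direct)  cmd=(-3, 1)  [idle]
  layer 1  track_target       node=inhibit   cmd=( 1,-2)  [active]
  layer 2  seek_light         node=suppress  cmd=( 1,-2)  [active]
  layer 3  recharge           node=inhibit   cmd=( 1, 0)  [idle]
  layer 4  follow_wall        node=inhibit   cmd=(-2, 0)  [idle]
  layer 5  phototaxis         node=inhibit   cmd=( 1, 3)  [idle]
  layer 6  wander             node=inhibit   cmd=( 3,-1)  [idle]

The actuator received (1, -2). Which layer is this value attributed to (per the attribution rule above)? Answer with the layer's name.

layer 0 (back_away) idle — none
layer 1 (track_target) active — inhibits: none
layer 2 (seek_light) active — suppresses: (1, -2)
layer 3 (recharge) idle — unchanged: (1, -2)
layer 4 (follow_wall) idle — unchanged: (1, -2)
layer 5 (phototaxis) idle — unchanged: (1, -2)
layer 6 (wander) idle — unchanged: (1, -2)
→ actuator (1, -2)
last writer: layer 2 = seek_light

seek_light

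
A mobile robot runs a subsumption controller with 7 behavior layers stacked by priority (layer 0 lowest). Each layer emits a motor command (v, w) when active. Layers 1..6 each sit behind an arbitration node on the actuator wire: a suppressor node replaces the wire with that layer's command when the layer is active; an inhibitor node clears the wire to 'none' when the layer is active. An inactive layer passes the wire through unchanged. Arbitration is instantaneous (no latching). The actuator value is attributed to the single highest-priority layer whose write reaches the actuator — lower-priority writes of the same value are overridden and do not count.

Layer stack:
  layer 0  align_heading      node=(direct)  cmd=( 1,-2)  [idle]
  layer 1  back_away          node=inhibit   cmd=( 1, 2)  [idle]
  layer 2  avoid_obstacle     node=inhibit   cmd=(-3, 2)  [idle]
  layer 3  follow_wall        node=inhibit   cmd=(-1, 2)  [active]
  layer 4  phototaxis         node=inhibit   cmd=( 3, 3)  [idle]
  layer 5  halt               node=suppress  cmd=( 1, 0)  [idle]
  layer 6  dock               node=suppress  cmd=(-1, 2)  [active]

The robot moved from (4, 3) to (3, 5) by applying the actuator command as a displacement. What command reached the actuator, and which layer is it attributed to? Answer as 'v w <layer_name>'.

-1 2 dock

displacement = (3, 5) − (4, 3) = (-1, 2)
[0] align_heading off; wire := none
[1] back_away off; pass none
[2] avoid_obstacle off; pass none
[3] follow_wall on (inhibit); wire := none
[4] phototaxis off; pass none
[5] halt off; pass none
[6] dock on (suppress); wire := (-1, 2)
output (-1, 2) — from layer 6 (dock)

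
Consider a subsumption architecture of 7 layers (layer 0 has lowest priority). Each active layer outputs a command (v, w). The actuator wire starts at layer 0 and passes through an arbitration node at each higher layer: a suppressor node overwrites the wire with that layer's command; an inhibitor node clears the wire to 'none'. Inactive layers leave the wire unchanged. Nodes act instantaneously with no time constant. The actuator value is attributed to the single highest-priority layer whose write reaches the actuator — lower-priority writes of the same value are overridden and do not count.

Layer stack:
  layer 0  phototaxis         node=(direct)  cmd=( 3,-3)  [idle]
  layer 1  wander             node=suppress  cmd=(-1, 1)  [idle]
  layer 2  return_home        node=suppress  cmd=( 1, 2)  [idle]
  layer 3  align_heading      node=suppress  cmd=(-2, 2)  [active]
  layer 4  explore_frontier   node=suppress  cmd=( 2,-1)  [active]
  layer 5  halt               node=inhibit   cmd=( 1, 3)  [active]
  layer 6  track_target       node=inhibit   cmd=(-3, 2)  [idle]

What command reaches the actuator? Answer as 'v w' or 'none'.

layer 0 (phototaxis) idle — none
layer 1 (wander) idle — unchanged: none
layer 2 (return_home) idle — unchanged: none
layer 3 (align_heading) active — suppresses: (-2, 2)
layer 4 (explore_frontier) active — suppresses: (2, -1)
layer 5 (halt) active — inhibits: none
layer 6 (track_target) idle — unchanged: none
→ actuator none

none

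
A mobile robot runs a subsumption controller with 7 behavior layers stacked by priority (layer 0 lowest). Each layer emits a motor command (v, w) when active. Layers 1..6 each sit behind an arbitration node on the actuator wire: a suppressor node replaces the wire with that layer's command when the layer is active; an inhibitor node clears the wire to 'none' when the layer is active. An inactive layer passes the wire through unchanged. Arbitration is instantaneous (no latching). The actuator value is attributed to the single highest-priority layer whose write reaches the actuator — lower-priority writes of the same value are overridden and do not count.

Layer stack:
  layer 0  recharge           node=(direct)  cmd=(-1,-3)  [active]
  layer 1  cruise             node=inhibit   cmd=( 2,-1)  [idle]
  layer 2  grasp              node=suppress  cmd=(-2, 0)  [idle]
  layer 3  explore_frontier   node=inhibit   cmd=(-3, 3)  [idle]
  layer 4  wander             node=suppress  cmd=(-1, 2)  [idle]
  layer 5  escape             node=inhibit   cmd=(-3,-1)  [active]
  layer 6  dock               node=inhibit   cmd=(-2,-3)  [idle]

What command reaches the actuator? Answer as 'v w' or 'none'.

[0] recharge on; wire := (-1, -3)
[1] cruise off; pass (-1, -3)
[2] grasp off; pass (-1, -3)
[3] explore_frontier off; pass (-1, -3)
[4] wander off; pass (-1, -3)
[5] escape on (inhibit); wire := none
[6] dock off; pass none
output none

none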